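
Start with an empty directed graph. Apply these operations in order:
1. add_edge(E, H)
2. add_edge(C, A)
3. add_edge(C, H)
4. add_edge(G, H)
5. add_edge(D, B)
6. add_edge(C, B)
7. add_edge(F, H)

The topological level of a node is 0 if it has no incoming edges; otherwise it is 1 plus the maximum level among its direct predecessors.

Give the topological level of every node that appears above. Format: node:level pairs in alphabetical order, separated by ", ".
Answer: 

Answer: A:1, B:1, C:0, D:0, E:0, F:0, G:0, H:1

Derivation:
Op 1: add_edge(E, H). Edges now: 1
Op 2: add_edge(C, A). Edges now: 2
Op 3: add_edge(C, H). Edges now: 3
Op 4: add_edge(G, H). Edges now: 4
Op 5: add_edge(D, B). Edges now: 5
Op 6: add_edge(C, B). Edges now: 6
Op 7: add_edge(F, H). Edges now: 7
Compute levels (Kahn BFS):
  sources (in-degree 0): C, D, E, F, G
  process C: level=0
    C->A: in-degree(A)=0, level(A)=1, enqueue
    C->B: in-degree(B)=1, level(B)>=1
    C->H: in-degree(H)=3, level(H)>=1
  process D: level=0
    D->B: in-degree(B)=0, level(B)=1, enqueue
  process E: level=0
    E->H: in-degree(H)=2, level(H)>=1
  process F: level=0
    F->H: in-degree(H)=1, level(H)>=1
  process G: level=0
    G->H: in-degree(H)=0, level(H)=1, enqueue
  process A: level=1
  process B: level=1
  process H: level=1
All levels: A:1, B:1, C:0, D:0, E:0, F:0, G:0, H:1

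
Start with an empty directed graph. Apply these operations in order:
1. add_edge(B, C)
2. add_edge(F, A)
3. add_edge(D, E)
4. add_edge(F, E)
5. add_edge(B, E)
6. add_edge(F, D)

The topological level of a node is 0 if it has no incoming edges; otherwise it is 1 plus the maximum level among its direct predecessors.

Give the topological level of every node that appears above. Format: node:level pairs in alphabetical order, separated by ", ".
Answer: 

Answer: A:1, B:0, C:1, D:1, E:2, F:0

Derivation:
Op 1: add_edge(B, C). Edges now: 1
Op 2: add_edge(F, A). Edges now: 2
Op 3: add_edge(D, E). Edges now: 3
Op 4: add_edge(F, E). Edges now: 4
Op 5: add_edge(B, E). Edges now: 5
Op 6: add_edge(F, D). Edges now: 6
Compute levels (Kahn BFS):
  sources (in-degree 0): B, F
  process B: level=0
    B->C: in-degree(C)=0, level(C)=1, enqueue
    B->E: in-degree(E)=2, level(E)>=1
  process F: level=0
    F->A: in-degree(A)=0, level(A)=1, enqueue
    F->D: in-degree(D)=0, level(D)=1, enqueue
    F->E: in-degree(E)=1, level(E)>=1
  process C: level=1
  process A: level=1
  process D: level=1
    D->E: in-degree(E)=0, level(E)=2, enqueue
  process E: level=2
All levels: A:1, B:0, C:1, D:1, E:2, F:0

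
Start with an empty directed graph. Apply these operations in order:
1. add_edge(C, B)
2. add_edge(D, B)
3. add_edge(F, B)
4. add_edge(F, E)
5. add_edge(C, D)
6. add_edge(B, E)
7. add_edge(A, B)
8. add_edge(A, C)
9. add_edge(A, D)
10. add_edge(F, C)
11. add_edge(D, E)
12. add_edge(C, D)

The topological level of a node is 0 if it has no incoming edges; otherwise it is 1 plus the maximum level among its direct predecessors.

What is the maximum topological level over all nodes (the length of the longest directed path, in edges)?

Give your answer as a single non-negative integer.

Op 1: add_edge(C, B). Edges now: 1
Op 2: add_edge(D, B). Edges now: 2
Op 3: add_edge(F, B). Edges now: 3
Op 4: add_edge(F, E). Edges now: 4
Op 5: add_edge(C, D). Edges now: 5
Op 6: add_edge(B, E). Edges now: 6
Op 7: add_edge(A, B). Edges now: 7
Op 8: add_edge(A, C). Edges now: 8
Op 9: add_edge(A, D). Edges now: 9
Op 10: add_edge(F, C). Edges now: 10
Op 11: add_edge(D, E). Edges now: 11
Op 12: add_edge(C, D) (duplicate, no change). Edges now: 11
Compute levels (Kahn BFS):
  sources (in-degree 0): A, F
  process A: level=0
    A->B: in-degree(B)=3, level(B)>=1
    A->C: in-degree(C)=1, level(C)>=1
    A->D: in-degree(D)=1, level(D)>=1
  process F: level=0
    F->B: in-degree(B)=2, level(B)>=1
    F->C: in-degree(C)=0, level(C)=1, enqueue
    F->E: in-degree(E)=2, level(E)>=1
  process C: level=1
    C->B: in-degree(B)=1, level(B)>=2
    C->D: in-degree(D)=0, level(D)=2, enqueue
  process D: level=2
    D->B: in-degree(B)=0, level(B)=3, enqueue
    D->E: in-degree(E)=1, level(E)>=3
  process B: level=3
    B->E: in-degree(E)=0, level(E)=4, enqueue
  process E: level=4
All levels: A:0, B:3, C:1, D:2, E:4, F:0
max level = 4

Answer: 4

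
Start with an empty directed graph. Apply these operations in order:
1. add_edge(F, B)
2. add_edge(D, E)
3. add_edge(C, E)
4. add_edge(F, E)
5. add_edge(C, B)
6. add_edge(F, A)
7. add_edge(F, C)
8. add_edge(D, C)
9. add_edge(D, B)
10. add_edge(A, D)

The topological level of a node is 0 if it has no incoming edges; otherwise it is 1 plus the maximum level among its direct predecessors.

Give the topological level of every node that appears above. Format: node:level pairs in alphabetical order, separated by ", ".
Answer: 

Answer: A:1, B:4, C:3, D:2, E:4, F:0

Derivation:
Op 1: add_edge(F, B). Edges now: 1
Op 2: add_edge(D, E). Edges now: 2
Op 3: add_edge(C, E). Edges now: 3
Op 4: add_edge(F, E). Edges now: 4
Op 5: add_edge(C, B). Edges now: 5
Op 6: add_edge(F, A). Edges now: 6
Op 7: add_edge(F, C). Edges now: 7
Op 8: add_edge(D, C). Edges now: 8
Op 9: add_edge(D, B). Edges now: 9
Op 10: add_edge(A, D). Edges now: 10
Compute levels (Kahn BFS):
  sources (in-degree 0): F
  process F: level=0
    F->A: in-degree(A)=0, level(A)=1, enqueue
    F->B: in-degree(B)=2, level(B)>=1
    F->C: in-degree(C)=1, level(C)>=1
    F->E: in-degree(E)=2, level(E)>=1
  process A: level=1
    A->D: in-degree(D)=0, level(D)=2, enqueue
  process D: level=2
    D->B: in-degree(B)=1, level(B)>=3
    D->C: in-degree(C)=0, level(C)=3, enqueue
    D->E: in-degree(E)=1, level(E)>=3
  process C: level=3
    C->B: in-degree(B)=0, level(B)=4, enqueue
    C->E: in-degree(E)=0, level(E)=4, enqueue
  process B: level=4
  process E: level=4
All levels: A:1, B:4, C:3, D:2, E:4, F:0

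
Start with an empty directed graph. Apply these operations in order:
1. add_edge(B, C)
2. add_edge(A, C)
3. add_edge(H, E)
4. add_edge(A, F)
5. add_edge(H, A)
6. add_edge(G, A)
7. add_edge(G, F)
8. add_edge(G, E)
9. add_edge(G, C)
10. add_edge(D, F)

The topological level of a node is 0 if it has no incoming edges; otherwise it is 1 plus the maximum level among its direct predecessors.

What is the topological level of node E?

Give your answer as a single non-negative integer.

Op 1: add_edge(B, C). Edges now: 1
Op 2: add_edge(A, C). Edges now: 2
Op 3: add_edge(H, E). Edges now: 3
Op 4: add_edge(A, F). Edges now: 4
Op 5: add_edge(H, A). Edges now: 5
Op 6: add_edge(G, A). Edges now: 6
Op 7: add_edge(G, F). Edges now: 7
Op 8: add_edge(G, E). Edges now: 8
Op 9: add_edge(G, C). Edges now: 9
Op 10: add_edge(D, F). Edges now: 10
Compute levels (Kahn BFS):
  sources (in-degree 0): B, D, G, H
  process B: level=0
    B->C: in-degree(C)=2, level(C)>=1
  process D: level=0
    D->F: in-degree(F)=2, level(F)>=1
  process G: level=0
    G->A: in-degree(A)=1, level(A)>=1
    G->C: in-degree(C)=1, level(C)>=1
    G->E: in-degree(E)=1, level(E)>=1
    G->F: in-degree(F)=1, level(F)>=1
  process H: level=0
    H->A: in-degree(A)=0, level(A)=1, enqueue
    H->E: in-degree(E)=0, level(E)=1, enqueue
  process A: level=1
    A->C: in-degree(C)=0, level(C)=2, enqueue
    A->F: in-degree(F)=0, level(F)=2, enqueue
  process E: level=1
  process C: level=2
  process F: level=2
All levels: A:1, B:0, C:2, D:0, E:1, F:2, G:0, H:0
level(E) = 1

Answer: 1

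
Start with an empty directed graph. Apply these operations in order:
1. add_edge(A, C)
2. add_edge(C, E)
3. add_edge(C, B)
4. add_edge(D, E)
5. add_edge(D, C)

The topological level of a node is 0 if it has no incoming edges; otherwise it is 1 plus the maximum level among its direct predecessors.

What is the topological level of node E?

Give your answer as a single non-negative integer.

Answer: 2

Derivation:
Op 1: add_edge(A, C). Edges now: 1
Op 2: add_edge(C, E). Edges now: 2
Op 3: add_edge(C, B). Edges now: 3
Op 4: add_edge(D, E). Edges now: 4
Op 5: add_edge(D, C). Edges now: 5
Compute levels (Kahn BFS):
  sources (in-degree 0): A, D
  process A: level=0
    A->C: in-degree(C)=1, level(C)>=1
  process D: level=0
    D->C: in-degree(C)=0, level(C)=1, enqueue
    D->E: in-degree(E)=1, level(E)>=1
  process C: level=1
    C->B: in-degree(B)=0, level(B)=2, enqueue
    C->E: in-degree(E)=0, level(E)=2, enqueue
  process B: level=2
  process E: level=2
All levels: A:0, B:2, C:1, D:0, E:2
level(E) = 2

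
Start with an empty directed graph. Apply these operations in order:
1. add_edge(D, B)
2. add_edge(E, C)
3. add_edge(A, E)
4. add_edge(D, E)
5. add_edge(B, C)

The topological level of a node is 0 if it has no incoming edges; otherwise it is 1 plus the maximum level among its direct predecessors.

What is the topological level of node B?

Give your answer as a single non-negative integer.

Answer: 1

Derivation:
Op 1: add_edge(D, B). Edges now: 1
Op 2: add_edge(E, C). Edges now: 2
Op 3: add_edge(A, E). Edges now: 3
Op 4: add_edge(D, E). Edges now: 4
Op 5: add_edge(B, C). Edges now: 5
Compute levels (Kahn BFS):
  sources (in-degree 0): A, D
  process A: level=0
    A->E: in-degree(E)=1, level(E)>=1
  process D: level=0
    D->B: in-degree(B)=0, level(B)=1, enqueue
    D->E: in-degree(E)=0, level(E)=1, enqueue
  process B: level=1
    B->C: in-degree(C)=1, level(C)>=2
  process E: level=1
    E->C: in-degree(C)=0, level(C)=2, enqueue
  process C: level=2
All levels: A:0, B:1, C:2, D:0, E:1
level(B) = 1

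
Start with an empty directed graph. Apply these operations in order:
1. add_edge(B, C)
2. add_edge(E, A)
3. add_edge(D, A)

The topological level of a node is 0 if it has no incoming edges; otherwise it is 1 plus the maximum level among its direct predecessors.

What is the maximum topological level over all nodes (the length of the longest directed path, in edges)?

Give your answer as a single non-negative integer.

Answer: 1

Derivation:
Op 1: add_edge(B, C). Edges now: 1
Op 2: add_edge(E, A). Edges now: 2
Op 3: add_edge(D, A). Edges now: 3
Compute levels (Kahn BFS):
  sources (in-degree 0): B, D, E
  process B: level=0
    B->C: in-degree(C)=0, level(C)=1, enqueue
  process D: level=0
    D->A: in-degree(A)=1, level(A)>=1
  process E: level=0
    E->A: in-degree(A)=0, level(A)=1, enqueue
  process C: level=1
  process A: level=1
All levels: A:1, B:0, C:1, D:0, E:0
max level = 1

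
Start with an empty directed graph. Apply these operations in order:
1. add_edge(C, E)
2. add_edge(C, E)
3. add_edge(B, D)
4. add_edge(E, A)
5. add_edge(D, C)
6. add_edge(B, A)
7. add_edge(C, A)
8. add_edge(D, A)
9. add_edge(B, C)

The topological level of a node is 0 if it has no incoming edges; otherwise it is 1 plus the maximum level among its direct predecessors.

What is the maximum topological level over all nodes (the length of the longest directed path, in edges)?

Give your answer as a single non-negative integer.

Op 1: add_edge(C, E). Edges now: 1
Op 2: add_edge(C, E) (duplicate, no change). Edges now: 1
Op 3: add_edge(B, D). Edges now: 2
Op 4: add_edge(E, A). Edges now: 3
Op 5: add_edge(D, C). Edges now: 4
Op 6: add_edge(B, A). Edges now: 5
Op 7: add_edge(C, A). Edges now: 6
Op 8: add_edge(D, A). Edges now: 7
Op 9: add_edge(B, C). Edges now: 8
Compute levels (Kahn BFS):
  sources (in-degree 0): B
  process B: level=0
    B->A: in-degree(A)=3, level(A)>=1
    B->C: in-degree(C)=1, level(C)>=1
    B->D: in-degree(D)=0, level(D)=1, enqueue
  process D: level=1
    D->A: in-degree(A)=2, level(A)>=2
    D->C: in-degree(C)=0, level(C)=2, enqueue
  process C: level=2
    C->A: in-degree(A)=1, level(A)>=3
    C->E: in-degree(E)=0, level(E)=3, enqueue
  process E: level=3
    E->A: in-degree(A)=0, level(A)=4, enqueue
  process A: level=4
All levels: A:4, B:0, C:2, D:1, E:3
max level = 4

Answer: 4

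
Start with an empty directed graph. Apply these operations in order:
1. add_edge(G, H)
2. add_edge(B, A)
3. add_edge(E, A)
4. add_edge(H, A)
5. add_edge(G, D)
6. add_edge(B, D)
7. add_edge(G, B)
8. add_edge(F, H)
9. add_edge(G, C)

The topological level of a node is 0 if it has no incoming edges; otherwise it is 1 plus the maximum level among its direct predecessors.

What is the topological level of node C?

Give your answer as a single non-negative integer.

Op 1: add_edge(G, H). Edges now: 1
Op 2: add_edge(B, A). Edges now: 2
Op 3: add_edge(E, A). Edges now: 3
Op 4: add_edge(H, A). Edges now: 4
Op 5: add_edge(G, D). Edges now: 5
Op 6: add_edge(B, D). Edges now: 6
Op 7: add_edge(G, B). Edges now: 7
Op 8: add_edge(F, H). Edges now: 8
Op 9: add_edge(G, C). Edges now: 9
Compute levels (Kahn BFS):
  sources (in-degree 0): E, F, G
  process E: level=0
    E->A: in-degree(A)=2, level(A)>=1
  process F: level=0
    F->H: in-degree(H)=1, level(H)>=1
  process G: level=0
    G->B: in-degree(B)=0, level(B)=1, enqueue
    G->C: in-degree(C)=0, level(C)=1, enqueue
    G->D: in-degree(D)=1, level(D)>=1
    G->H: in-degree(H)=0, level(H)=1, enqueue
  process B: level=1
    B->A: in-degree(A)=1, level(A)>=2
    B->D: in-degree(D)=0, level(D)=2, enqueue
  process C: level=1
  process H: level=1
    H->A: in-degree(A)=0, level(A)=2, enqueue
  process D: level=2
  process A: level=2
All levels: A:2, B:1, C:1, D:2, E:0, F:0, G:0, H:1
level(C) = 1

Answer: 1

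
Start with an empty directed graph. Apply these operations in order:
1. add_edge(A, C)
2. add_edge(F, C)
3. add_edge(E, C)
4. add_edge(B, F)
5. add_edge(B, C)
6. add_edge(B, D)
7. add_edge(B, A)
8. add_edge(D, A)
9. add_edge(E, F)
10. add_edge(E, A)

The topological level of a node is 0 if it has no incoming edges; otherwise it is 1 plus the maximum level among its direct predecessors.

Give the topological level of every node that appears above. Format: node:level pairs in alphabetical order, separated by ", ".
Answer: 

Op 1: add_edge(A, C). Edges now: 1
Op 2: add_edge(F, C). Edges now: 2
Op 3: add_edge(E, C). Edges now: 3
Op 4: add_edge(B, F). Edges now: 4
Op 5: add_edge(B, C). Edges now: 5
Op 6: add_edge(B, D). Edges now: 6
Op 7: add_edge(B, A). Edges now: 7
Op 8: add_edge(D, A). Edges now: 8
Op 9: add_edge(E, F). Edges now: 9
Op 10: add_edge(E, A). Edges now: 10
Compute levels (Kahn BFS):
  sources (in-degree 0): B, E
  process B: level=0
    B->A: in-degree(A)=2, level(A)>=1
    B->C: in-degree(C)=3, level(C)>=1
    B->D: in-degree(D)=0, level(D)=1, enqueue
    B->F: in-degree(F)=1, level(F)>=1
  process E: level=0
    E->A: in-degree(A)=1, level(A)>=1
    E->C: in-degree(C)=2, level(C)>=1
    E->F: in-degree(F)=0, level(F)=1, enqueue
  process D: level=1
    D->A: in-degree(A)=0, level(A)=2, enqueue
  process F: level=1
    F->C: in-degree(C)=1, level(C)>=2
  process A: level=2
    A->C: in-degree(C)=0, level(C)=3, enqueue
  process C: level=3
All levels: A:2, B:0, C:3, D:1, E:0, F:1

Answer: A:2, B:0, C:3, D:1, E:0, F:1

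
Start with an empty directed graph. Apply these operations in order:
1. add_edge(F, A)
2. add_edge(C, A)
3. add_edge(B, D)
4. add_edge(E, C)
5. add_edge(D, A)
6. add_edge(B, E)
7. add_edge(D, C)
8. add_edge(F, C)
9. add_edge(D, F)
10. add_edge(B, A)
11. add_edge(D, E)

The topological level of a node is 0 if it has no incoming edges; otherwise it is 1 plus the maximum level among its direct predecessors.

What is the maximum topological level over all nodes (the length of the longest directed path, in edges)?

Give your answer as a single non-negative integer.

Op 1: add_edge(F, A). Edges now: 1
Op 2: add_edge(C, A). Edges now: 2
Op 3: add_edge(B, D). Edges now: 3
Op 4: add_edge(E, C). Edges now: 4
Op 5: add_edge(D, A). Edges now: 5
Op 6: add_edge(B, E). Edges now: 6
Op 7: add_edge(D, C). Edges now: 7
Op 8: add_edge(F, C). Edges now: 8
Op 9: add_edge(D, F). Edges now: 9
Op 10: add_edge(B, A). Edges now: 10
Op 11: add_edge(D, E). Edges now: 11
Compute levels (Kahn BFS):
  sources (in-degree 0): B
  process B: level=0
    B->A: in-degree(A)=3, level(A)>=1
    B->D: in-degree(D)=0, level(D)=1, enqueue
    B->E: in-degree(E)=1, level(E)>=1
  process D: level=1
    D->A: in-degree(A)=2, level(A)>=2
    D->C: in-degree(C)=2, level(C)>=2
    D->E: in-degree(E)=0, level(E)=2, enqueue
    D->F: in-degree(F)=0, level(F)=2, enqueue
  process E: level=2
    E->C: in-degree(C)=1, level(C)>=3
  process F: level=2
    F->A: in-degree(A)=1, level(A)>=3
    F->C: in-degree(C)=0, level(C)=3, enqueue
  process C: level=3
    C->A: in-degree(A)=0, level(A)=4, enqueue
  process A: level=4
All levels: A:4, B:0, C:3, D:1, E:2, F:2
max level = 4

Answer: 4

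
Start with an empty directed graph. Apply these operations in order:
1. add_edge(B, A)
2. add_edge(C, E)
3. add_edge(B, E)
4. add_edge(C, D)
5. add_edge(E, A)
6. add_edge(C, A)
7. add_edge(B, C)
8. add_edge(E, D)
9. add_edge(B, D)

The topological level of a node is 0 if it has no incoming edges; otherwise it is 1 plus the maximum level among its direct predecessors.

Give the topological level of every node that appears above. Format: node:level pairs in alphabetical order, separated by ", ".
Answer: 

Op 1: add_edge(B, A). Edges now: 1
Op 2: add_edge(C, E). Edges now: 2
Op 3: add_edge(B, E). Edges now: 3
Op 4: add_edge(C, D). Edges now: 4
Op 5: add_edge(E, A). Edges now: 5
Op 6: add_edge(C, A). Edges now: 6
Op 7: add_edge(B, C). Edges now: 7
Op 8: add_edge(E, D). Edges now: 8
Op 9: add_edge(B, D). Edges now: 9
Compute levels (Kahn BFS):
  sources (in-degree 0): B
  process B: level=0
    B->A: in-degree(A)=2, level(A)>=1
    B->C: in-degree(C)=0, level(C)=1, enqueue
    B->D: in-degree(D)=2, level(D)>=1
    B->E: in-degree(E)=1, level(E)>=1
  process C: level=1
    C->A: in-degree(A)=1, level(A)>=2
    C->D: in-degree(D)=1, level(D)>=2
    C->E: in-degree(E)=0, level(E)=2, enqueue
  process E: level=2
    E->A: in-degree(A)=0, level(A)=3, enqueue
    E->D: in-degree(D)=0, level(D)=3, enqueue
  process A: level=3
  process D: level=3
All levels: A:3, B:0, C:1, D:3, E:2

Answer: A:3, B:0, C:1, D:3, E:2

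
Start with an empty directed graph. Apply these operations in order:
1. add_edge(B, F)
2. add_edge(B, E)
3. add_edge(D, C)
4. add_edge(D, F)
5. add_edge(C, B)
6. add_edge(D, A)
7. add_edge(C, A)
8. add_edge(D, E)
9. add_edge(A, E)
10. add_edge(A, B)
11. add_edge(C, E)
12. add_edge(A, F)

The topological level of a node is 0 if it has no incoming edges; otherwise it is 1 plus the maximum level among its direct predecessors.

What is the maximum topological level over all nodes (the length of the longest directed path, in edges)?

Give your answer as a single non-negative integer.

Answer: 4

Derivation:
Op 1: add_edge(B, F). Edges now: 1
Op 2: add_edge(B, E). Edges now: 2
Op 3: add_edge(D, C). Edges now: 3
Op 4: add_edge(D, F). Edges now: 4
Op 5: add_edge(C, B). Edges now: 5
Op 6: add_edge(D, A). Edges now: 6
Op 7: add_edge(C, A). Edges now: 7
Op 8: add_edge(D, E). Edges now: 8
Op 9: add_edge(A, E). Edges now: 9
Op 10: add_edge(A, B). Edges now: 10
Op 11: add_edge(C, E). Edges now: 11
Op 12: add_edge(A, F). Edges now: 12
Compute levels (Kahn BFS):
  sources (in-degree 0): D
  process D: level=0
    D->A: in-degree(A)=1, level(A)>=1
    D->C: in-degree(C)=0, level(C)=1, enqueue
    D->E: in-degree(E)=3, level(E)>=1
    D->F: in-degree(F)=2, level(F)>=1
  process C: level=1
    C->A: in-degree(A)=0, level(A)=2, enqueue
    C->B: in-degree(B)=1, level(B)>=2
    C->E: in-degree(E)=2, level(E)>=2
  process A: level=2
    A->B: in-degree(B)=0, level(B)=3, enqueue
    A->E: in-degree(E)=1, level(E)>=3
    A->F: in-degree(F)=1, level(F)>=3
  process B: level=3
    B->E: in-degree(E)=0, level(E)=4, enqueue
    B->F: in-degree(F)=0, level(F)=4, enqueue
  process E: level=4
  process F: level=4
All levels: A:2, B:3, C:1, D:0, E:4, F:4
max level = 4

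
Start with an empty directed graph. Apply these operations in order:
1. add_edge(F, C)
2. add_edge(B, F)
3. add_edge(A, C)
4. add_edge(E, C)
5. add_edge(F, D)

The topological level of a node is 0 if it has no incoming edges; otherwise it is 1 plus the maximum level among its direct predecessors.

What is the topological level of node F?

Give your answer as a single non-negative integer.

Answer: 1

Derivation:
Op 1: add_edge(F, C). Edges now: 1
Op 2: add_edge(B, F). Edges now: 2
Op 3: add_edge(A, C). Edges now: 3
Op 4: add_edge(E, C). Edges now: 4
Op 5: add_edge(F, D). Edges now: 5
Compute levels (Kahn BFS):
  sources (in-degree 0): A, B, E
  process A: level=0
    A->C: in-degree(C)=2, level(C)>=1
  process B: level=0
    B->F: in-degree(F)=0, level(F)=1, enqueue
  process E: level=0
    E->C: in-degree(C)=1, level(C)>=1
  process F: level=1
    F->C: in-degree(C)=0, level(C)=2, enqueue
    F->D: in-degree(D)=0, level(D)=2, enqueue
  process C: level=2
  process D: level=2
All levels: A:0, B:0, C:2, D:2, E:0, F:1
level(F) = 1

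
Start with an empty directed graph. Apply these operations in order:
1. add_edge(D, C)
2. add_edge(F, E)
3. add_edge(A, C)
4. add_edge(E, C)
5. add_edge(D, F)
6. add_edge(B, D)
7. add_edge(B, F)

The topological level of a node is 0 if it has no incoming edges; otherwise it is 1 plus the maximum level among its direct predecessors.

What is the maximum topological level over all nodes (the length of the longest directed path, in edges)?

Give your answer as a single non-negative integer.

Answer: 4

Derivation:
Op 1: add_edge(D, C). Edges now: 1
Op 2: add_edge(F, E). Edges now: 2
Op 3: add_edge(A, C). Edges now: 3
Op 4: add_edge(E, C). Edges now: 4
Op 5: add_edge(D, F). Edges now: 5
Op 6: add_edge(B, D). Edges now: 6
Op 7: add_edge(B, F). Edges now: 7
Compute levels (Kahn BFS):
  sources (in-degree 0): A, B
  process A: level=0
    A->C: in-degree(C)=2, level(C)>=1
  process B: level=0
    B->D: in-degree(D)=0, level(D)=1, enqueue
    B->F: in-degree(F)=1, level(F)>=1
  process D: level=1
    D->C: in-degree(C)=1, level(C)>=2
    D->F: in-degree(F)=0, level(F)=2, enqueue
  process F: level=2
    F->E: in-degree(E)=0, level(E)=3, enqueue
  process E: level=3
    E->C: in-degree(C)=0, level(C)=4, enqueue
  process C: level=4
All levels: A:0, B:0, C:4, D:1, E:3, F:2
max level = 4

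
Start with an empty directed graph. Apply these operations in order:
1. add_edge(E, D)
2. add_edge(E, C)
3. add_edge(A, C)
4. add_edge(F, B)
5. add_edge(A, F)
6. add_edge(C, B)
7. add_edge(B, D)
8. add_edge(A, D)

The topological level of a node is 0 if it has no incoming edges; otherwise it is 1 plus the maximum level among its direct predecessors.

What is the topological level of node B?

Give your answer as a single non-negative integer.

Op 1: add_edge(E, D). Edges now: 1
Op 2: add_edge(E, C). Edges now: 2
Op 3: add_edge(A, C). Edges now: 3
Op 4: add_edge(F, B). Edges now: 4
Op 5: add_edge(A, F). Edges now: 5
Op 6: add_edge(C, B). Edges now: 6
Op 7: add_edge(B, D). Edges now: 7
Op 8: add_edge(A, D). Edges now: 8
Compute levels (Kahn BFS):
  sources (in-degree 0): A, E
  process A: level=0
    A->C: in-degree(C)=1, level(C)>=1
    A->D: in-degree(D)=2, level(D)>=1
    A->F: in-degree(F)=0, level(F)=1, enqueue
  process E: level=0
    E->C: in-degree(C)=0, level(C)=1, enqueue
    E->D: in-degree(D)=1, level(D)>=1
  process F: level=1
    F->B: in-degree(B)=1, level(B)>=2
  process C: level=1
    C->B: in-degree(B)=0, level(B)=2, enqueue
  process B: level=2
    B->D: in-degree(D)=0, level(D)=3, enqueue
  process D: level=3
All levels: A:0, B:2, C:1, D:3, E:0, F:1
level(B) = 2

Answer: 2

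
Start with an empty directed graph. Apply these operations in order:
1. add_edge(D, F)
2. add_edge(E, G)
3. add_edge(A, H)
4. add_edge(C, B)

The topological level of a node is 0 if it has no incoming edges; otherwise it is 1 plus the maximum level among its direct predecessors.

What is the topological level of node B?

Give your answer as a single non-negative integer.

Op 1: add_edge(D, F). Edges now: 1
Op 2: add_edge(E, G). Edges now: 2
Op 3: add_edge(A, H). Edges now: 3
Op 4: add_edge(C, B). Edges now: 4
Compute levels (Kahn BFS):
  sources (in-degree 0): A, C, D, E
  process A: level=0
    A->H: in-degree(H)=0, level(H)=1, enqueue
  process C: level=0
    C->B: in-degree(B)=0, level(B)=1, enqueue
  process D: level=0
    D->F: in-degree(F)=0, level(F)=1, enqueue
  process E: level=0
    E->G: in-degree(G)=0, level(G)=1, enqueue
  process H: level=1
  process B: level=1
  process F: level=1
  process G: level=1
All levels: A:0, B:1, C:0, D:0, E:0, F:1, G:1, H:1
level(B) = 1

Answer: 1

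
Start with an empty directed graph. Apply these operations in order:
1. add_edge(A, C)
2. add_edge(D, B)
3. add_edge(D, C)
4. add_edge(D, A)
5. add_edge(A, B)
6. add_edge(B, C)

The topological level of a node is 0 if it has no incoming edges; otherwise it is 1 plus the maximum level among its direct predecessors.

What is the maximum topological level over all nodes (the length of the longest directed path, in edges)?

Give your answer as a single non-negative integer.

Answer: 3

Derivation:
Op 1: add_edge(A, C). Edges now: 1
Op 2: add_edge(D, B). Edges now: 2
Op 3: add_edge(D, C). Edges now: 3
Op 4: add_edge(D, A). Edges now: 4
Op 5: add_edge(A, B). Edges now: 5
Op 6: add_edge(B, C). Edges now: 6
Compute levels (Kahn BFS):
  sources (in-degree 0): D
  process D: level=0
    D->A: in-degree(A)=0, level(A)=1, enqueue
    D->B: in-degree(B)=1, level(B)>=1
    D->C: in-degree(C)=2, level(C)>=1
  process A: level=1
    A->B: in-degree(B)=0, level(B)=2, enqueue
    A->C: in-degree(C)=1, level(C)>=2
  process B: level=2
    B->C: in-degree(C)=0, level(C)=3, enqueue
  process C: level=3
All levels: A:1, B:2, C:3, D:0
max level = 3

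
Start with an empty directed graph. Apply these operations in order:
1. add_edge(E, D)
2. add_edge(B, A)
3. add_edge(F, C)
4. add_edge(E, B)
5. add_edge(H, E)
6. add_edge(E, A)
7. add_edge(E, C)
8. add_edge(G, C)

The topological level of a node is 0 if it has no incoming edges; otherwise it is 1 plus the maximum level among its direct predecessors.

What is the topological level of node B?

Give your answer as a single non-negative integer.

Answer: 2

Derivation:
Op 1: add_edge(E, D). Edges now: 1
Op 2: add_edge(B, A). Edges now: 2
Op 3: add_edge(F, C). Edges now: 3
Op 4: add_edge(E, B). Edges now: 4
Op 5: add_edge(H, E). Edges now: 5
Op 6: add_edge(E, A). Edges now: 6
Op 7: add_edge(E, C). Edges now: 7
Op 8: add_edge(G, C). Edges now: 8
Compute levels (Kahn BFS):
  sources (in-degree 0): F, G, H
  process F: level=0
    F->C: in-degree(C)=2, level(C)>=1
  process G: level=0
    G->C: in-degree(C)=1, level(C)>=1
  process H: level=0
    H->E: in-degree(E)=0, level(E)=1, enqueue
  process E: level=1
    E->A: in-degree(A)=1, level(A)>=2
    E->B: in-degree(B)=0, level(B)=2, enqueue
    E->C: in-degree(C)=0, level(C)=2, enqueue
    E->D: in-degree(D)=0, level(D)=2, enqueue
  process B: level=2
    B->A: in-degree(A)=0, level(A)=3, enqueue
  process C: level=2
  process D: level=2
  process A: level=3
All levels: A:3, B:2, C:2, D:2, E:1, F:0, G:0, H:0
level(B) = 2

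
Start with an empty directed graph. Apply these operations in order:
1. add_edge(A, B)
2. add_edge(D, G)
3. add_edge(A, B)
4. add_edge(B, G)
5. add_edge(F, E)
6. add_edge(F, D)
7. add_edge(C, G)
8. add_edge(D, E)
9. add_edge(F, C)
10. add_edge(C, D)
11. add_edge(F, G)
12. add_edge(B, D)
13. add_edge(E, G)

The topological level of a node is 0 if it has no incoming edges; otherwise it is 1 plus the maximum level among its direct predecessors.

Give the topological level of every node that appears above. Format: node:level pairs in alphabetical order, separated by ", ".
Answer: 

Op 1: add_edge(A, B). Edges now: 1
Op 2: add_edge(D, G). Edges now: 2
Op 3: add_edge(A, B) (duplicate, no change). Edges now: 2
Op 4: add_edge(B, G). Edges now: 3
Op 5: add_edge(F, E). Edges now: 4
Op 6: add_edge(F, D). Edges now: 5
Op 7: add_edge(C, G). Edges now: 6
Op 8: add_edge(D, E). Edges now: 7
Op 9: add_edge(F, C). Edges now: 8
Op 10: add_edge(C, D). Edges now: 9
Op 11: add_edge(F, G). Edges now: 10
Op 12: add_edge(B, D). Edges now: 11
Op 13: add_edge(E, G). Edges now: 12
Compute levels (Kahn BFS):
  sources (in-degree 0): A, F
  process A: level=0
    A->B: in-degree(B)=0, level(B)=1, enqueue
  process F: level=0
    F->C: in-degree(C)=0, level(C)=1, enqueue
    F->D: in-degree(D)=2, level(D)>=1
    F->E: in-degree(E)=1, level(E)>=1
    F->G: in-degree(G)=4, level(G)>=1
  process B: level=1
    B->D: in-degree(D)=1, level(D)>=2
    B->G: in-degree(G)=3, level(G)>=2
  process C: level=1
    C->D: in-degree(D)=0, level(D)=2, enqueue
    C->G: in-degree(G)=2, level(G)>=2
  process D: level=2
    D->E: in-degree(E)=0, level(E)=3, enqueue
    D->G: in-degree(G)=1, level(G)>=3
  process E: level=3
    E->G: in-degree(G)=0, level(G)=4, enqueue
  process G: level=4
All levels: A:0, B:1, C:1, D:2, E:3, F:0, G:4

Answer: A:0, B:1, C:1, D:2, E:3, F:0, G:4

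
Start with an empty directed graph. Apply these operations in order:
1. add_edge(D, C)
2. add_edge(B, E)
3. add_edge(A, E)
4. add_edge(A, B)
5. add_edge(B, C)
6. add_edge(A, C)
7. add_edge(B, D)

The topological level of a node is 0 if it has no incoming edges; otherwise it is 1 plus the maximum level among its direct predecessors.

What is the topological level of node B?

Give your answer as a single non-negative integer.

Op 1: add_edge(D, C). Edges now: 1
Op 2: add_edge(B, E). Edges now: 2
Op 3: add_edge(A, E). Edges now: 3
Op 4: add_edge(A, B). Edges now: 4
Op 5: add_edge(B, C). Edges now: 5
Op 6: add_edge(A, C). Edges now: 6
Op 7: add_edge(B, D). Edges now: 7
Compute levels (Kahn BFS):
  sources (in-degree 0): A
  process A: level=0
    A->B: in-degree(B)=0, level(B)=1, enqueue
    A->C: in-degree(C)=2, level(C)>=1
    A->E: in-degree(E)=1, level(E)>=1
  process B: level=1
    B->C: in-degree(C)=1, level(C)>=2
    B->D: in-degree(D)=0, level(D)=2, enqueue
    B->E: in-degree(E)=0, level(E)=2, enqueue
  process D: level=2
    D->C: in-degree(C)=0, level(C)=3, enqueue
  process E: level=2
  process C: level=3
All levels: A:0, B:1, C:3, D:2, E:2
level(B) = 1

Answer: 1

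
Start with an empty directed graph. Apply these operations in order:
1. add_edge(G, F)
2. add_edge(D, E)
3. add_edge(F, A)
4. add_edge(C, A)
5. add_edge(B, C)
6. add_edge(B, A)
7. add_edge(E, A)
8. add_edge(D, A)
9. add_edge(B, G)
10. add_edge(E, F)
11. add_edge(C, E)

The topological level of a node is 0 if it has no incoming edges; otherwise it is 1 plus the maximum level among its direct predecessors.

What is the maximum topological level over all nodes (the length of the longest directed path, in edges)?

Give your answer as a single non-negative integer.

Answer: 4

Derivation:
Op 1: add_edge(G, F). Edges now: 1
Op 2: add_edge(D, E). Edges now: 2
Op 3: add_edge(F, A). Edges now: 3
Op 4: add_edge(C, A). Edges now: 4
Op 5: add_edge(B, C). Edges now: 5
Op 6: add_edge(B, A). Edges now: 6
Op 7: add_edge(E, A). Edges now: 7
Op 8: add_edge(D, A). Edges now: 8
Op 9: add_edge(B, G). Edges now: 9
Op 10: add_edge(E, F). Edges now: 10
Op 11: add_edge(C, E). Edges now: 11
Compute levels (Kahn BFS):
  sources (in-degree 0): B, D
  process B: level=0
    B->A: in-degree(A)=4, level(A)>=1
    B->C: in-degree(C)=0, level(C)=1, enqueue
    B->G: in-degree(G)=0, level(G)=1, enqueue
  process D: level=0
    D->A: in-degree(A)=3, level(A)>=1
    D->E: in-degree(E)=1, level(E)>=1
  process C: level=1
    C->A: in-degree(A)=2, level(A)>=2
    C->E: in-degree(E)=0, level(E)=2, enqueue
  process G: level=1
    G->F: in-degree(F)=1, level(F)>=2
  process E: level=2
    E->A: in-degree(A)=1, level(A)>=3
    E->F: in-degree(F)=0, level(F)=3, enqueue
  process F: level=3
    F->A: in-degree(A)=0, level(A)=4, enqueue
  process A: level=4
All levels: A:4, B:0, C:1, D:0, E:2, F:3, G:1
max level = 4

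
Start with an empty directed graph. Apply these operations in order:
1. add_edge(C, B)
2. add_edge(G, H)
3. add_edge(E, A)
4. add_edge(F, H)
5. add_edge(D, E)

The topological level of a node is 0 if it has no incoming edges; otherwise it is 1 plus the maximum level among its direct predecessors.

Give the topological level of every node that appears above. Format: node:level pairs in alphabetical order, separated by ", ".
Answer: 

Op 1: add_edge(C, B). Edges now: 1
Op 2: add_edge(G, H). Edges now: 2
Op 3: add_edge(E, A). Edges now: 3
Op 4: add_edge(F, H). Edges now: 4
Op 5: add_edge(D, E). Edges now: 5
Compute levels (Kahn BFS):
  sources (in-degree 0): C, D, F, G
  process C: level=0
    C->B: in-degree(B)=0, level(B)=1, enqueue
  process D: level=0
    D->E: in-degree(E)=0, level(E)=1, enqueue
  process F: level=0
    F->H: in-degree(H)=1, level(H)>=1
  process G: level=0
    G->H: in-degree(H)=0, level(H)=1, enqueue
  process B: level=1
  process E: level=1
    E->A: in-degree(A)=0, level(A)=2, enqueue
  process H: level=1
  process A: level=2
All levels: A:2, B:1, C:0, D:0, E:1, F:0, G:0, H:1

Answer: A:2, B:1, C:0, D:0, E:1, F:0, G:0, H:1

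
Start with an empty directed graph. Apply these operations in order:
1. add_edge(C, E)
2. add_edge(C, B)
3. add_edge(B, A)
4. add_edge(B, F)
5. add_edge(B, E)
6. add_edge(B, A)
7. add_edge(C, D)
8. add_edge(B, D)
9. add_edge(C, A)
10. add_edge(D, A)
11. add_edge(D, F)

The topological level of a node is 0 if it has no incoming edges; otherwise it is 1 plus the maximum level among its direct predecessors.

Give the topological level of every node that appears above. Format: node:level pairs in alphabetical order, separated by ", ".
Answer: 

Answer: A:3, B:1, C:0, D:2, E:2, F:3

Derivation:
Op 1: add_edge(C, E). Edges now: 1
Op 2: add_edge(C, B). Edges now: 2
Op 3: add_edge(B, A). Edges now: 3
Op 4: add_edge(B, F). Edges now: 4
Op 5: add_edge(B, E). Edges now: 5
Op 6: add_edge(B, A) (duplicate, no change). Edges now: 5
Op 7: add_edge(C, D). Edges now: 6
Op 8: add_edge(B, D). Edges now: 7
Op 9: add_edge(C, A). Edges now: 8
Op 10: add_edge(D, A). Edges now: 9
Op 11: add_edge(D, F). Edges now: 10
Compute levels (Kahn BFS):
  sources (in-degree 0): C
  process C: level=0
    C->A: in-degree(A)=2, level(A)>=1
    C->B: in-degree(B)=0, level(B)=1, enqueue
    C->D: in-degree(D)=1, level(D)>=1
    C->E: in-degree(E)=1, level(E)>=1
  process B: level=1
    B->A: in-degree(A)=1, level(A)>=2
    B->D: in-degree(D)=0, level(D)=2, enqueue
    B->E: in-degree(E)=0, level(E)=2, enqueue
    B->F: in-degree(F)=1, level(F)>=2
  process D: level=2
    D->A: in-degree(A)=0, level(A)=3, enqueue
    D->F: in-degree(F)=0, level(F)=3, enqueue
  process E: level=2
  process A: level=3
  process F: level=3
All levels: A:3, B:1, C:0, D:2, E:2, F:3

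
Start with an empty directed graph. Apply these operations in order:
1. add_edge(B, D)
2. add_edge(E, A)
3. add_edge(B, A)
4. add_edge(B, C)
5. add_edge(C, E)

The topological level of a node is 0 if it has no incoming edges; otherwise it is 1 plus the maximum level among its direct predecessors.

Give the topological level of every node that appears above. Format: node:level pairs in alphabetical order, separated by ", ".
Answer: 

Answer: A:3, B:0, C:1, D:1, E:2

Derivation:
Op 1: add_edge(B, D). Edges now: 1
Op 2: add_edge(E, A). Edges now: 2
Op 3: add_edge(B, A). Edges now: 3
Op 4: add_edge(B, C). Edges now: 4
Op 5: add_edge(C, E). Edges now: 5
Compute levels (Kahn BFS):
  sources (in-degree 0): B
  process B: level=0
    B->A: in-degree(A)=1, level(A)>=1
    B->C: in-degree(C)=0, level(C)=1, enqueue
    B->D: in-degree(D)=0, level(D)=1, enqueue
  process C: level=1
    C->E: in-degree(E)=0, level(E)=2, enqueue
  process D: level=1
  process E: level=2
    E->A: in-degree(A)=0, level(A)=3, enqueue
  process A: level=3
All levels: A:3, B:0, C:1, D:1, E:2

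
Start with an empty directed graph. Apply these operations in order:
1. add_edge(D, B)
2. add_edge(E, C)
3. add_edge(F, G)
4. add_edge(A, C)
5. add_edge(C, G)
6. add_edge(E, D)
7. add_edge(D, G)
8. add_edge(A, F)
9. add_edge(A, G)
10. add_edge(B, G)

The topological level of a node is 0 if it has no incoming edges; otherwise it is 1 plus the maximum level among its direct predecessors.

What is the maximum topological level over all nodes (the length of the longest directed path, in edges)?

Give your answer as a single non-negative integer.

Op 1: add_edge(D, B). Edges now: 1
Op 2: add_edge(E, C). Edges now: 2
Op 3: add_edge(F, G). Edges now: 3
Op 4: add_edge(A, C). Edges now: 4
Op 5: add_edge(C, G). Edges now: 5
Op 6: add_edge(E, D). Edges now: 6
Op 7: add_edge(D, G). Edges now: 7
Op 8: add_edge(A, F). Edges now: 8
Op 9: add_edge(A, G). Edges now: 9
Op 10: add_edge(B, G). Edges now: 10
Compute levels (Kahn BFS):
  sources (in-degree 0): A, E
  process A: level=0
    A->C: in-degree(C)=1, level(C)>=1
    A->F: in-degree(F)=0, level(F)=1, enqueue
    A->G: in-degree(G)=4, level(G)>=1
  process E: level=0
    E->C: in-degree(C)=0, level(C)=1, enqueue
    E->D: in-degree(D)=0, level(D)=1, enqueue
  process F: level=1
    F->G: in-degree(G)=3, level(G)>=2
  process C: level=1
    C->G: in-degree(G)=2, level(G)>=2
  process D: level=1
    D->B: in-degree(B)=0, level(B)=2, enqueue
    D->G: in-degree(G)=1, level(G)>=2
  process B: level=2
    B->G: in-degree(G)=0, level(G)=3, enqueue
  process G: level=3
All levels: A:0, B:2, C:1, D:1, E:0, F:1, G:3
max level = 3

Answer: 3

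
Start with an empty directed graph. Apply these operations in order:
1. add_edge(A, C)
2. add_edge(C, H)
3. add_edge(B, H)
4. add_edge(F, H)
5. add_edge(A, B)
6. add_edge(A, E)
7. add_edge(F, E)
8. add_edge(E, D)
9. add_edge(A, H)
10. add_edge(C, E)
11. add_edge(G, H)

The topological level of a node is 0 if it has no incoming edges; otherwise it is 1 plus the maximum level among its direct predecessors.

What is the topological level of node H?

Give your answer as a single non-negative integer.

Op 1: add_edge(A, C). Edges now: 1
Op 2: add_edge(C, H). Edges now: 2
Op 3: add_edge(B, H). Edges now: 3
Op 4: add_edge(F, H). Edges now: 4
Op 5: add_edge(A, B). Edges now: 5
Op 6: add_edge(A, E). Edges now: 6
Op 7: add_edge(F, E). Edges now: 7
Op 8: add_edge(E, D). Edges now: 8
Op 9: add_edge(A, H). Edges now: 9
Op 10: add_edge(C, E). Edges now: 10
Op 11: add_edge(G, H). Edges now: 11
Compute levels (Kahn BFS):
  sources (in-degree 0): A, F, G
  process A: level=0
    A->B: in-degree(B)=0, level(B)=1, enqueue
    A->C: in-degree(C)=0, level(C)=1, enqueue
    A->E: in-degree(E)=2, level(E)>=1
    A->H: in-degree(H)=4, level(H)>=1
  process F: level=0
    F->E: in-degree(E)=1, level(E)>=1
    F->H: in-degree(H)=3, level(H)>=1
  process G: level=0
    G->H: in-degree(H)=2, level(H)>=1
  process B: level=1
    B->H: in-degree(H)=1, level(H)>=2
  process C: level=1
    C->E: in-degree(E)=0, level(E)=2, enqueue
    C->H: in-degree(H)=0, level(H)=2, enqueue
  process E: level=2
    E->D: in-degree(D)=0, level(D)=3, enqueue
  process H: level=2
  process D: level=3
All levels: A:0, B:1, C:1, D:3, E:2, F:0, G:0, H:2
level(H) = 2

Answer: 2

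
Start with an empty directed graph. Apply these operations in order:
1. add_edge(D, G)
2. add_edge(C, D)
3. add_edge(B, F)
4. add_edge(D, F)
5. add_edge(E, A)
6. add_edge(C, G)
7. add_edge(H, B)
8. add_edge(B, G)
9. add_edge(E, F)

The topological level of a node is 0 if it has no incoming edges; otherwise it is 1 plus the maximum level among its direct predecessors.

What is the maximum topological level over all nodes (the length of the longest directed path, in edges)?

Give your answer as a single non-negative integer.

Answer: 2

Derivation:
Op 1: add_edge(D, G). Edges now: 1
Op 2: add_edge(C, D). Edges now: 2
Op 3: add_edge(B, F). Edges now: 3
Op 4: add_edge(D, F). Edges now: 4
Op 5: add_edge(E, A). Edges now: 5
Op 6: add_edge(C, G). Edges now: 6
Op 7: add_edge(H, B). Edges now: 7
Op 8: add_edge(B, G). Edges now: 8
Op 9: add_edge(E, F). Edges now: 9
Compute levels (Kahn BFS):
  sources (in-degree 0): C, E, H
  process C: level=0
    C->D: in-degree(D)=0, level(D)=1, enqueue
    C->G: in-degree(G)=2, level(G)>=1
  process E: level=0
    E->A: in-degree(A)=0, level(A)=1, enqueue
    E->F: in-degree(F)=2, level(F)>=1
  process H: level=0
    H->B: in-degree(B)=0, level(B)=1, enqueue
  process D: level=1
    D->F: in-degree(F)=1, level(F)>=2
    D->G: in-degree(G)=1, level(G)>=2
  process A: level=1
  process B: level=1
    B->F: in-degree(F)=0, level(F)=2, enqueue
    B->G: in-degree(G)=0, level(G)=2, enqueue
  process F: level=2
  process G: level=2
All levels: A:1, B:1, C:0, D:1, E:0, F:2, G:2, H:0
max level = 2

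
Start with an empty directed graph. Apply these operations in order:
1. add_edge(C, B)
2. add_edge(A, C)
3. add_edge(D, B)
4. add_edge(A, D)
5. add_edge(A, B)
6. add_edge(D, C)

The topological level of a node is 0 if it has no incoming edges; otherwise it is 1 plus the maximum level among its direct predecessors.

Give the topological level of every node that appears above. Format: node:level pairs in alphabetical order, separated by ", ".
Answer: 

Op 1: add_edge(C, B). Edges now: 1
Op 2: add_edge(A, C). Edges now: 2
Op 3: add_edge(D, B). Edges now: 3
Op 4: add_edge(A, D). Edges now: 4
Op 5: add_edge(A, B). Edges now: 5
Op 6: add_edge(D, C). Edges now: 6
Compute levels (Kahn BFS):
  sources (in-degree 0): A
  process A: level=0
    A->B: in-degree(B)=2, level(B)>=1
    A->C: in-degree(C)=1, level(C)>=1
    A->D: in-degree(D)=0, level(D)=1, enqueue
  process D: level=1
    D->B: in-degree(B)=1, level(B)>=2
    D->C: in-degree(C)=0, level(C)=2, enqueue
  process C: level=2
    C->B: in-degree(B)=0, level(B)=3, enqueue
  process B: level=3
All levels: A:0, B:3, C:2, D:1

Answer: A:0, B:3, C:2, D:1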